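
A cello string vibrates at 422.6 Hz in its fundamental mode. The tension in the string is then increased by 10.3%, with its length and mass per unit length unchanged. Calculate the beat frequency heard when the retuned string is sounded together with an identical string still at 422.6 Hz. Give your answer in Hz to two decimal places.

21.23 Hz

For a string, f ∝ √T, so the new frequency is 422.6·√1.103 = 443.8306 Hz.
f_beat = |443.8306 − 422.6| = 21.23 Hz.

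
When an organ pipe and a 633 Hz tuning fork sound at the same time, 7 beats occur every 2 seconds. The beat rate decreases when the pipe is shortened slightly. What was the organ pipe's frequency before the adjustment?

629.5 Hz

Beat frequency = 7/2 = 3.5 Hz.
|f − 633| = 3.5, so the organ pipe was at either 629.5 Hz or 636.5 Hz.
A shorter pipe has a higher fundamental; the adjustment raises the organ pipe's frequency.
The beat rate fell, so the adjustment moved the organ pipe toward 633 Hz — it must have started below the reference.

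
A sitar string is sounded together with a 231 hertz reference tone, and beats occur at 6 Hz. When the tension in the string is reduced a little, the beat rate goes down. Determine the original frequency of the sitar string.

237 Hz

|f − 231| = 6, so the sitar string was at either 225 Hz or 237 Hz.
Lower tension means lower frequency; the adjustment lowers the sitar string's frequency.
The beat rate fell, so the adjustment moved the sitar string toward 231 Hz — it must have started above the reference.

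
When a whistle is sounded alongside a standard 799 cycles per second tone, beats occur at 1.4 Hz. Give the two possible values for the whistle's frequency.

|f − 799| = 1.4, so f = 799 ± 1.4.

797.6 Hz or 800.4 Hz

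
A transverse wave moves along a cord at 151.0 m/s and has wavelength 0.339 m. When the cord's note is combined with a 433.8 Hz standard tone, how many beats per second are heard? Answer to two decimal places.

11.63 Hz

Source frequency f = v/λ = 151.0/0.339 = 445.4277 Hz.
f_beat = |445.4277 − 433.8| = 11.63 Hz.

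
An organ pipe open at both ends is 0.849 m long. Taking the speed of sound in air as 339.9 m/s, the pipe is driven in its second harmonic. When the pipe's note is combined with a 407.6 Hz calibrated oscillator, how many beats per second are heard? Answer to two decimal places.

Open pipe: f_n = n·v/(2L) = 2·339.9/(2·0.849) = 400.3534 Hz.
f_beat = |400.3534 − 407.6| = 7.25 Hz.

7.25 Hz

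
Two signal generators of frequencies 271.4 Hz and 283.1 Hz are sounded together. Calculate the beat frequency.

11.7 Hz

Beats arise from superposition of two nearby frequencies; the beat rate is |f₁ − f₂|.
|271.4 − 283.1| = 11.7 Hz.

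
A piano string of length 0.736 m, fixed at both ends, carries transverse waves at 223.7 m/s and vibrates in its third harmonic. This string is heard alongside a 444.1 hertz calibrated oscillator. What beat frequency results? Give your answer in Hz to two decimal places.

11.81 Hz

For a string fixed at both ends, f_n = n·v/(2L) = 3·223.7/(2·0.736) = 455.9103 Hz.
f_beat = |455.9103 − 444.1| = 11.81 Hz.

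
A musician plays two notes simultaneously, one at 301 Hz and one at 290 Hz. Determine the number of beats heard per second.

11 Hz

Beats arise from superposition of two nearby frequencies; the beat rate is |f₁ − f₂|.
|301 − 290| = 11 Hz.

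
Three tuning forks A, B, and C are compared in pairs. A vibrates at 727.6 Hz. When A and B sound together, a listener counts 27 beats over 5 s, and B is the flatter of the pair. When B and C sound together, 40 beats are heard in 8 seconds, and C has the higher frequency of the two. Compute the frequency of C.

727.2 Hz

A–B: Beat frequency = 27/5 = 5.4 Hz.
B is below A, so f_B = 727.6 − 5.4 = 722.2 Hz.
B–C: Beat frequency = 40/8 = 5 Hz.
C is above B, so f_C = 722.2 + 5 = 727.2 Hz.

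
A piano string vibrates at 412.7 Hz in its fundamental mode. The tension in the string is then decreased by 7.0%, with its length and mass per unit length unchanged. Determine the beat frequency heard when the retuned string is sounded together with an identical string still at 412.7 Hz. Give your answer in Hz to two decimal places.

14.71 Hz

For a string, f ∝ √T, so the new frequency is 412.7·√0.930 = 397.9935 Hz.
f_beat = |397.9935 − 412.7| = 14.71 Hz.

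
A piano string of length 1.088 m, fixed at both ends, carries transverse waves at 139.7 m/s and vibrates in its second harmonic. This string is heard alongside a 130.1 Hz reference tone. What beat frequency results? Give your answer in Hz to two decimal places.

For a string fixed at both ends, f_n = n·v/(2L) = 2·139.7/(2·1.088) = 128.4007 Hz.
f_beat = |128.4007 − 130.1| = 1.70 Hz.

1.70 Hz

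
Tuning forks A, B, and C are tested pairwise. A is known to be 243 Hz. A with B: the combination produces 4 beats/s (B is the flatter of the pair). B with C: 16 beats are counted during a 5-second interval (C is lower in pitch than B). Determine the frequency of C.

B is below A, so f_B = 243 − 4 = 239 Hz.
B–C: Beat frequency = 16/5 = 3.2 Hz.
C is below B, so f_C = 239 − 3.2 = 235.8 Hz.

235.8 Hz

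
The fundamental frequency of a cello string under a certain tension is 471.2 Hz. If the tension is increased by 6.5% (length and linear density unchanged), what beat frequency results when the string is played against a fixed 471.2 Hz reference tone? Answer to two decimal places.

For a string, f ∝ √T, so the new frequency is 471.2·√1.065 = 486.2729 Hz.
f_beat = |486.2729 − 471.2| = 15.07 Hz.

15.07 Hz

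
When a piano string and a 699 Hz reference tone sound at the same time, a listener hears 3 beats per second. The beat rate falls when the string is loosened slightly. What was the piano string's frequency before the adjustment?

|f − 699| = 3, so the piano string was at either 696 Hz or 702 Hz.
Reducing tension lowers a string's frequency; the adjustment lowers the piano string's frequency.
The beat rate fell, so the adjustment moved the piano string toward 699 Hz — it must have started above the reference.

702 Hz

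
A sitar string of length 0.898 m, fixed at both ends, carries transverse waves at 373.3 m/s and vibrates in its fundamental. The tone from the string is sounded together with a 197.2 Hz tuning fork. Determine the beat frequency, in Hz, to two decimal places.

For a string fixed at both ends, f_n = n·v/(2L) = 1·373.3/(2·0.898) = 207.8508 Hz.
f_beat = |207.8508 − 197.2| = 10.65 Hz.

10.65 Hz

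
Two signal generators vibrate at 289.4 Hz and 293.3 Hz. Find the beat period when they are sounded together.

0.256 s

f_beat = |289.4 − 293.3| = 3.9 Hz.
Beat period T = 1 / f_beat = 1 / 3.9 s.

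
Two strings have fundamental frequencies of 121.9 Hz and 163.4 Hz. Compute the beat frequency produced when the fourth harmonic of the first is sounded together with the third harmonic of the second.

Fourth harmonic of the first: 4·121.9 = 487.6 Hz.
Third harmonic of the second: 3·163.4 = 490.2 Hz.
f_beat = |487.6 − 490.2| = 2.6 Hz.

2.6 Hz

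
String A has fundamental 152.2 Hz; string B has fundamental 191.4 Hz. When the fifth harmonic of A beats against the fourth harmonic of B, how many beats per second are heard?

4.6 Hz

Fifth harmonic of the first: 5·152.2 = 761.0 Hz.
Fourth harmonic of the second: 4·191.4 = 765.6 Hz.
f_beat = |761.0 − 765.6| = 4.6 Hz.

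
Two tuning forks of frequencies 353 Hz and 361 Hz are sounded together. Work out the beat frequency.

The beat frequency equals the magnitude of the frequency difference.
|353 − 361| = 8 Hz.

8 Hz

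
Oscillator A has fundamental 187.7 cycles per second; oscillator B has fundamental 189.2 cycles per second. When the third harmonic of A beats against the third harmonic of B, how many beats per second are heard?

Third harmonic of the first: 3·187.7 = 563.1 Hz.
Third harmonic of the second: 3·189.2 = 567.6 Hz.
f_beat = |563.1 − 567.6| = 4.5 Hz.

4.5 Hz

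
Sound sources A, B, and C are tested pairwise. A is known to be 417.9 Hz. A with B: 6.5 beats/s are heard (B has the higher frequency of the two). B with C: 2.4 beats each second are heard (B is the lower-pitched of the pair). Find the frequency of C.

B is above A, so f_B = 417.9 + 6.5 = 424.4 Hz.
C is above B, so f_C = 424.4 + 2.4 = 426.8 Hz.

426.8 Hz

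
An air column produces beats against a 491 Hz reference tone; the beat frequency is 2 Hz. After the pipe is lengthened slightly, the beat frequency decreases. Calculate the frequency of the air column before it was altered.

493 Hz

|f − 491| = 2, so the air column was at either 489 Hz or 493 Hz.
A longer pipe has a lower fundamental; the adjustment lowers the air column's frequency.
The beat rate fell, so the adjustment moved the air column toward 491 Hz — it must have started above the reference.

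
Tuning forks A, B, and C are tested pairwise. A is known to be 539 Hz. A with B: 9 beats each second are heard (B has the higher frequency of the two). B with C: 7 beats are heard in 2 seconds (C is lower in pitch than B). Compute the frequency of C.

B is above A, so f_B = 539 + 9 = 548 Hz.
B–C: Beat frequency = 7/2 = 3.5 Hz.
C is below B, so f_C = 548 − 3.5 = 544.5 Hz.

544.5 Hz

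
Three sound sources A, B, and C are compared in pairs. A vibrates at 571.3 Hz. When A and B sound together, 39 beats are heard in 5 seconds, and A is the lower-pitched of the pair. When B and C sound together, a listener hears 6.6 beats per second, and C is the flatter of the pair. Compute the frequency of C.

572.5 Hz

A–B: Beat frequency = 39/5 = 7.8 Hz.
B is above A, so f_B = 571.3 + 7.8 = 579.1 Hz.
C is below B, so f_C = 579.1 − 6.6 = 572.5 Hz.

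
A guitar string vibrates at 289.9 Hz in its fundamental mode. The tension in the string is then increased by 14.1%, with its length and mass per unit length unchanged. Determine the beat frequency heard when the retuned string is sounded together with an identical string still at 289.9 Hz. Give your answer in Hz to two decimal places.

For a string, f ∝ √T, so the new frequency is 289.9·√1.141 = 309.6642 Hz.
f_beat = |309.6642 − 289.9| = 19.76 Hz.

19.76 Hz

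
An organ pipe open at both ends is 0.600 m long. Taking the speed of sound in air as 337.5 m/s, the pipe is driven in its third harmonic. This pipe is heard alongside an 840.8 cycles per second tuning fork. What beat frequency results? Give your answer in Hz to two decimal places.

2.95 Hz

Open pipe: f_n = n·v/(2L) = 3·337.5/(2·0.600) = 843.7500 Hz.
f_beat = |843.7500 − 840.8| = 2.95 Hz.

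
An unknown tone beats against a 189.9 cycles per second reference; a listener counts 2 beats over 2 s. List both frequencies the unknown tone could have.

188.9 Hz or 190.9 Hz

Beat frequency = 2/2 = 1 Hz.
|f − 189.9| = 1, so f = 189.9 ± 1.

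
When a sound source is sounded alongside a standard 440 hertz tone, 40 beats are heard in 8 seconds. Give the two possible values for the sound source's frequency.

435 Hz or 445 Hz

Beat frequency = 40/8 = 5 Hz.
|f − 440| = 5, so f = 440 ± 5.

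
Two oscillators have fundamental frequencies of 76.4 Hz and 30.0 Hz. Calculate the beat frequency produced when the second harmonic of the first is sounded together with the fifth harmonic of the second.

Second harmonic of the first: 2·76.4 = 152.8 Hz.
Fifth harmonic of the second: 5·30.0 = 150.0 Hz.
f_beat = |152.8 − 150.0| = 2.8 Hz.

2.8 Hz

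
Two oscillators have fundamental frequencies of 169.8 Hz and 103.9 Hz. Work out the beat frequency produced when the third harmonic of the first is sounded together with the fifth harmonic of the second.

10.1 Hz

Third harmonic of the first: 3·169.8 = 509.4 Hz.
Fifth harmonic of the second: 5·103.9 = 519.5 Hz.
f_beat = |509.4 − 519.5| = 10.1 Hz.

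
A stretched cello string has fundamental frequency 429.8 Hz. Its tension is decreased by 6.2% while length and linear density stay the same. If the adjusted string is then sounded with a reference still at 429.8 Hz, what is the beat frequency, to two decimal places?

13.54 Hz

For a string, f ∝ √T, so the new frequency is 429.8·√0.938 = 416.2630 Hz.
f_beat = |416.2630 − 429.8| = 13.54 Hz.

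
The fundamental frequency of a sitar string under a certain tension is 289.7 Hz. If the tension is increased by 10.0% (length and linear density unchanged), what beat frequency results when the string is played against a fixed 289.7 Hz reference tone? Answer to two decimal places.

14.14 Hz

For a string, f ∝ √T, so the new frequency is 289.7·√1.100 = 303.8399 Hz.
f_beat = |303.8399 − 289.7| = 14.14 Hz.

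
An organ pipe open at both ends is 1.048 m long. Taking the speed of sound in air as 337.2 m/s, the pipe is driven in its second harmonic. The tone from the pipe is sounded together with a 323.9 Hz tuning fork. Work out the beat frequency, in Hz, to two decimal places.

Open pipe: f_n = n·v/(2L) = 2·337.2/(2·1.048) = 321.7557 Hz.
f_beat = |321.7557 − 323.9| = 2.14 Hz.

2.14 Hz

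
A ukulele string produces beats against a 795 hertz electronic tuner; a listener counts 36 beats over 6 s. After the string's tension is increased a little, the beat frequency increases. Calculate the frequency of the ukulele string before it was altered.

Beat frequency = 36/6 = 6 Hz.
|f − 795| = 6, so the ukulele string was at either 789 Hz or 801 Hz.
Higher tension means higher frequency; the adjustment raises the ukulele string's frequency.
The beat rate rose, so the adjustment moved the ukulele string further from 795 Hz — it was already above the reference.

801 Hz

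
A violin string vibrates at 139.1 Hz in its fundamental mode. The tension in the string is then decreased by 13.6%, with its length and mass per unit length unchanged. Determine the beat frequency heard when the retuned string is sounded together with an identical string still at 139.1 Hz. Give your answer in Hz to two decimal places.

For a string, f ∝ √T, so the new frequency is 139.1·√0.864 = 129.2957 Hz.
f_beat = |129.2957 − 139.1| = 9.80 Hz.

9.80 Hz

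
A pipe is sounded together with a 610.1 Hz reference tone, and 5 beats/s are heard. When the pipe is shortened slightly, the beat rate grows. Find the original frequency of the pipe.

615.1 Hz

|f − 610.1| = 5, so the pipe was at either 605.1 Hz or 615.1 Hz.
A shorter pipe has a higher fundamental; the adjustment raises the pipe's frequency.
The beat rate rose, so the adjustment moved the pipe further from 610.1 Hz — it was already above the reference.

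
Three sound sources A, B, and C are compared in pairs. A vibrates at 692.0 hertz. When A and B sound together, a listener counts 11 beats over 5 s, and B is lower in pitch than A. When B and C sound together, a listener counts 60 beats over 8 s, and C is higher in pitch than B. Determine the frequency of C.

A–B: Beat frequency = 11/5 = 2.2 Hz.
B is below A, so f_B = 692.0 − 2.2 = 689.8 Hz.
B–C: Beat frequency = 60/8 = 7.5 Hz.
C is above B, so f_C = 689.8 + 7.5 = 697.3 Hz.

697.3 Hz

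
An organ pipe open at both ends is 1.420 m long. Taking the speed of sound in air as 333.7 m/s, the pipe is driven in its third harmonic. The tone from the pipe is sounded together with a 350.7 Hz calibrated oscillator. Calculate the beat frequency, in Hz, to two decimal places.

1.80 Hz

Open pipe: f_n = n·v/(2L) = 3·333.7/(2·1.420) = 352.5000 Hz.
f_beat = |352.5000 − 350.7| = 1.80 Hz.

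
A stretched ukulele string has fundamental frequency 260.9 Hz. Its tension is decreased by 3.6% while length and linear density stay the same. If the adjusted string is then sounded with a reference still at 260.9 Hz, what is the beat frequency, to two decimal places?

4.74 Hz

For a string, f ∝ √T, so the new frequency is 260.9·√0.964 = 256.1608 Hz.
f_beat = |256.1608 − 260.9| = 4.74 Hz.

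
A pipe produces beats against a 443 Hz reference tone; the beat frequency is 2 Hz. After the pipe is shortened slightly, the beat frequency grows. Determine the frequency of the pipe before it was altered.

|f − 443| = 2, so the pipe was at either 441 Hz or 445 Hz.
A shorter pipe has a higher fundamental; the adjustment raises the pipe's frequency.
The beat rate rose, so the adjustment moved the pipe further from 443 Hz — it was already above the reference.

445 Hz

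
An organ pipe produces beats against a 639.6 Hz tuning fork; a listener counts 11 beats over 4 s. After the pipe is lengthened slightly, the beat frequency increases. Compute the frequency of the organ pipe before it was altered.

Beat frequency = 11/4 = 2.75 Hz.
|f − 639.6| = 2.75, so the organ pipe was at either 636.85 Hz or 642.35 Hz.
A longer pipe has a lower fundamental; the adjustment lowers the organ pipe's frequency.
The beat rate rose, so the adjustment moved the organ pipe further from 639.6 Hz — it was already below the reference.

636.85 Hz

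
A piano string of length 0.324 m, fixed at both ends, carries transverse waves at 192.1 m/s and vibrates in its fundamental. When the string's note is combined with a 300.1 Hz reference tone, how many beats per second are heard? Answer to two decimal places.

For a string fixed at both ends, f_n = n·v/(2L) = 1·192.1/(2·0.324) = 296.4506 Hz.
f_beat = |296.4506 − 300.1| = 3.65 Hz.

3.65 Hz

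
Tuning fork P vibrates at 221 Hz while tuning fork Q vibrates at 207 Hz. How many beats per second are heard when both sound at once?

f_beat = |f₁ − f₂|.
|221 − 207| = 14 Hz.

14 Hz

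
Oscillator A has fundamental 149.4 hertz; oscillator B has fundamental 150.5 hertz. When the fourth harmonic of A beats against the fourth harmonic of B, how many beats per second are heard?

4.4 Hz

Fourth harmonic of the first: 4·149.4 = 597.6 Hz.
Fourth harmonic of the second: 4·150.5 = 602.0 Hz.
f_beat = |597.6 − 602.0| = 4.4 Hz.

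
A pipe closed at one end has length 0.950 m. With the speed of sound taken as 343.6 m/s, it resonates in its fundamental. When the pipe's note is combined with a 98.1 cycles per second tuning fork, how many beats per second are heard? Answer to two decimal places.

7.68 Hz

Closed pipe (odd harmonics): f_n = n·v/(4L) = 1·343.6/(4·0.950) = 90.4211 Hz.
f_beat = |90.4211 − 98.1| = 7.68 Hz.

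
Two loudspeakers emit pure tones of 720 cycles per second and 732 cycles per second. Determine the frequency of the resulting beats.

12 Hz

The beat frequency equals the magnitude of the frequency difference.
|720 − 732| = 12 Hz.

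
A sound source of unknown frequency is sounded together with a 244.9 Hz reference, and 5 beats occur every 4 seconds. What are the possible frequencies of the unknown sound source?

Beat frequency = 5/4 = 1.25 Hz.
|f − 244.9| = 1.25, so f = 244.9 ± 1.25.

243.65 Hz or 246.15 Hz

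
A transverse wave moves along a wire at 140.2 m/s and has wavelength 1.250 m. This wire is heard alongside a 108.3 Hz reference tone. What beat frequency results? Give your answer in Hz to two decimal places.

Source frequency f = v/λ = 140.2/1.250 = 112.1600 Hz.
f_beat = |112.1600 − 108.3| = 3.86 Hz.

3.86 Hz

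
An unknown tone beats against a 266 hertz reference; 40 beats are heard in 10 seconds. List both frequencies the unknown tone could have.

Beat frequency = 40/10 = 4 Hz.
|f − 266| = 4, so f = 266 ± 4.

262 Hz or 270 Hz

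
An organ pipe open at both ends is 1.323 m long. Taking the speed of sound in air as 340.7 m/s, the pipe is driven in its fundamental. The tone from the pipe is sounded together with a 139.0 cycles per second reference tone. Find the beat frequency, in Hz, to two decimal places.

Open pipe: f_n = n·v/(2L) = 1·340.7/(2·1.323) = 128.7604 Hz.
f_beat = |128.7604 − 139.0| = 10.24 Hz.

10.24 Hz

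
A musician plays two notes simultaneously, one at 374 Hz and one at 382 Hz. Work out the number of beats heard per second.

Beats arise from superposition of two nearby frequencies; the beat rate is |f₁ − f₂|.
|374 − 382| = 8 Hz.

8 Hz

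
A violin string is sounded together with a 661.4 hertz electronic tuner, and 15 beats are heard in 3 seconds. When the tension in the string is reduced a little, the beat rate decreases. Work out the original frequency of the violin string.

Beat frequency = 15/3 = 5 Hz.
|f − 661.4| = 5, so the violin string was at either 656.4 Hz or 666.4 Hz.
Lower tension means lower frequency; the adjustment lowers the violin string's frequency.
The beat rate fell, so the adjustment moved the violin string toward 661.4 Hz — it must have started above the reference.

666.4 Hz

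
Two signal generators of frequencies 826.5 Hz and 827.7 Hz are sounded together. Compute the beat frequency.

Beats arise from superposition of two nearby frequencies; the beat rate is |f₁ − f₂|.
|826.5 − 827.7| = 1.2 Hz.

1.2 Hz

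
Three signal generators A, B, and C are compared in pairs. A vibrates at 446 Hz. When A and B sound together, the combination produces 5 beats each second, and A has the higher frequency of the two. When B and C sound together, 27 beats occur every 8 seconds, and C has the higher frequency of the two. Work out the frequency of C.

B is below A, so f_B = 446 − 5 = 441 Hz.
B–C: Beat frequency = 27/8 = 3.375 Hz.
C is above B, so f_C = 441 + 3.375 = 444.375 Hz.

444.375 Hz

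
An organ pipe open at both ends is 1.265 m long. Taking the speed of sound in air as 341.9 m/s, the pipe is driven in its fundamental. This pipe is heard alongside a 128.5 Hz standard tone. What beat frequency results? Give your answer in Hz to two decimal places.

6.64 Hz

Open pipe: f_n = n·v/(2L) = 1·341.9/(2·1.265) = 135.1383 Hz.
f_beat = |135.1383 − 128.5| = 6.64 Hz.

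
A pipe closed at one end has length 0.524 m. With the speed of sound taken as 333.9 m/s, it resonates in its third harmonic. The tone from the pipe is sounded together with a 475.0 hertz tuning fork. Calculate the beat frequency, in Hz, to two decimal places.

2.91 Hz

Closed pipe (odd harmonics): f_n = n·v/(4L) = 3·333.9/(4·0.524) = 477.9103 Hz.
f_beat = |477.9103 − 475.0| = 2.91 Hz.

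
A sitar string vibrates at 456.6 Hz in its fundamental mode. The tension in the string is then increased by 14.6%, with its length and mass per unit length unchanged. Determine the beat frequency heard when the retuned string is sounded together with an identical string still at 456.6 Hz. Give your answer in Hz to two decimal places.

For a string, f ∝ √T, so the new frequency is 456.6·√1.146 = 488.7966 Hz.
f_beat = |488.7966 − 456.6| = 32.20 Hz.

32.20 Hz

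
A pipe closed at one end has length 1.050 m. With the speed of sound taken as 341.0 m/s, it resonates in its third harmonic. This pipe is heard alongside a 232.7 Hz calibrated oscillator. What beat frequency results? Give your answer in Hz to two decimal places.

10.87 Hz

Closed pipe (odd harmonics): f_n = n·v/(4L) = 3·341.0/(4·1.050) = 243.5714 Hz.
f_beat = |243.5714 − 232.7| = 10.87 Hz.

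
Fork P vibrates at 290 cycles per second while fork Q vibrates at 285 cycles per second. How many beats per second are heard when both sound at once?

The beat frequency equals the magnitude of the frequency difference.
|290 − 285| = 5 Hz.

5 Hz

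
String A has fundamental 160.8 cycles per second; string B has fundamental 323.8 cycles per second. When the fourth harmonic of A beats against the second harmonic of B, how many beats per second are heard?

Fourth harmonic of the first: 4·160.8 = 643.2 Hz.
Second harmonic of the second: 2·323.8 = 647.6 Hz.
f_beat = |643.2 − 647.6| = 4.4 Hz.

4.4 Hz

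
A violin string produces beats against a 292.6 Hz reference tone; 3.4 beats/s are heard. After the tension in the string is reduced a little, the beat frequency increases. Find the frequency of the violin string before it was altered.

289.2 Hz

|f − 292.6| = 3.4, so the violin string was at either 289.2 Hz or 296 Hz.
Lower tension means lower frequency; the adjustment lowers the violin string's frequency.
The beat rate rose, so the adjustment moved the violin string further from 292.6 Hz — it was already below the reference.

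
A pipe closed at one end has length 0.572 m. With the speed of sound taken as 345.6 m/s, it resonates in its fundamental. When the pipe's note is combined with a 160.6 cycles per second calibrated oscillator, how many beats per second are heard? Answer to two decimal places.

9.55 Hz

Closed pipe (odd harmonics): f_n = n·v/(4L) = 1·345.6/(4·0.572) = 151.0490 Hz.
f_beat = |151.0490 − 160.6| = 9.55 Hz.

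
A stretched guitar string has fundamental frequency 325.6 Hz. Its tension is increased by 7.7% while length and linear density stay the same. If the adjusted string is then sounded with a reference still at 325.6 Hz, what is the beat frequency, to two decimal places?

12.30 Hz

For a string, f ∝ √T, so the new frequency is 325.6·√1.077 = 337.9032 Hz.
f_beat = |337.9032 − 325.6| = 12.30 Hz.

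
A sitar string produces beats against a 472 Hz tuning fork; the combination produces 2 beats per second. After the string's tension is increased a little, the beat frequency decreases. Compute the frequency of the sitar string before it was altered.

|f − 472| = 2, so the sitar string was at either 470 Hz or 474 Hz.
Higher tension means higher frequency; the adjustment raises the sitar string's frequency.
The beat rate fell, so the adjustment moved the sitar string toward 472 Hz — it must have started below the reference.

470 Hz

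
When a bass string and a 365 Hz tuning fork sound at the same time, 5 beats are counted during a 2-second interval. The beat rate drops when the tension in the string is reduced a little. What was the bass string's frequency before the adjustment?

367.5 Hz

Beat frequency = 5/2 = 2.5 Hz.
|f − 365| = 2.5, so the bass string was at either 362.5 Hz or 367.5 Hz.
Lower tension means lower frequency; the adjustment lowers the bass string's frequency.
The beat rate fell, so the adjustment moved the bass string toward 365 Hz — it must have started above the reference.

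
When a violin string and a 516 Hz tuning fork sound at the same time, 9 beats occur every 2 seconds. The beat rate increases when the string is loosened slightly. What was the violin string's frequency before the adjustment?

511.5 Hz

Beat frequency = 9/2 = 4.5 Hz.
|f − 516| = 4.5, so the violin string was at either 511.5 Hz or 520.5 Hz.
Reducing tension lowers a string's frequency; the adjustment lowers the violin string's frequency.
The beat rate rose, so the adjustment moved the violin string further from 516 Hz — it was already below the reference.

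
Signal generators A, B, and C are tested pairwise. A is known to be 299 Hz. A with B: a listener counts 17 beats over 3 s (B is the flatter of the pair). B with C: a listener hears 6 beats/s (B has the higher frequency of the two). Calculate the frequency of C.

287.3333 Hz

A–B: Beat frequency = 17/3 = 5.6667 Hz.
B is below A, so f_B = 299 − 5.6667 = 293.3333 Hz.
C is below B, so f_C = 293.3333 − 6 = 287.3333 Hz.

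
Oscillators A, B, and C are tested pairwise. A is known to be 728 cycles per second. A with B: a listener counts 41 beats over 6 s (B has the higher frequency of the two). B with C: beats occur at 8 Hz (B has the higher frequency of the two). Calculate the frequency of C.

726.8333 Hz

A–B: Beat frequency = 41/6 = 6.8333 Hz.
B is above A, so f_B = 728 + 6.8333 = 734.8333 Hz.
C is below B, so f_C = 734.8333 − 8 = 726.8333 Hz.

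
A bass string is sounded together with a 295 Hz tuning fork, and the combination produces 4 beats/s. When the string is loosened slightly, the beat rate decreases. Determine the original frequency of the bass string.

|f − 295| = 4, so the bass string was at either 291 Hz or 299 Hz.
Reducing tension lowers a string's frequency; the adjustment lowers the bass string's frequency.
The beat rate fell, so the adjustment moved the bass string toward 295 Hz — it must have started above the reference.

299 Hz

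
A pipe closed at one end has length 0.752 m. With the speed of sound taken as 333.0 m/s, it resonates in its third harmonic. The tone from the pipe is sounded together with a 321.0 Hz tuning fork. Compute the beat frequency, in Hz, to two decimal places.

Closed pipe (odd harmonics): f_n = n·v/(4L) = 3·333.0/(4·0.752) = 332.1144 Hz.
f_beat = |332.1144 − 321.0| = 11.11 Hz.

11.11 Hz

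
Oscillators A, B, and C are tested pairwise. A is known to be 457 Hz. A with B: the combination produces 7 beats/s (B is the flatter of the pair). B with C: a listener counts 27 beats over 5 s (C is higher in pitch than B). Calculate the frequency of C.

B is below A, so f_B = 457 − 7 = 450 Hz.
B–C: Beat frequency = 27/5 = 5.4 Hz.
C is above B, so f_C = 450 + 5.4 = 455.4 Hz.

455.4 Hz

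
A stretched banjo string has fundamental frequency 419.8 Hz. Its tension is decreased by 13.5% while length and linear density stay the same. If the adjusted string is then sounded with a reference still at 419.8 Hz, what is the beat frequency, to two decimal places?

For a string, f ∝ √T, so the new frequency is 419.8·√0.865 = 390.4366 Hz.
f_beat = |390.4366 − 419.8| = 29.36 Hz.

29.36 Hz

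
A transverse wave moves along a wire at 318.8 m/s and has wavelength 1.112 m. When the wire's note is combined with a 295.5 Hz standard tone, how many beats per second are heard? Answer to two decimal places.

8.81 Hz

Source frequency f = v/λ = 318.8/1.112 = 286.6906 Hz.
f_beat = |286.6906 − 295.5| = 8.81 Hz.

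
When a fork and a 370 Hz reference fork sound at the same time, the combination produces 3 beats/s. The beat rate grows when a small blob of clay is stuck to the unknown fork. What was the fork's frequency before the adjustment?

367 Hz

|f − 370| = 3, so the fork was at either 367 Hz or 373 Hz.
Adding mass to a fork lowers its frequency; the adjustment lowers the fork's frequency.
The beat rate rose, so the adjustment moved the fork further from 370 Hz — it was already below the reference.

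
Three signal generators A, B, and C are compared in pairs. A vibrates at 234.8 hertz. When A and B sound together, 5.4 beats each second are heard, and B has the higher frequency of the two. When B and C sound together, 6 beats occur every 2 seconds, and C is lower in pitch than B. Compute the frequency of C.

237.2 Hz

B is above A, so f_B = 234.8 + 5.4 = 240.2 Hz.
B–C: Beat frequency = 6/2 = 3 Hz.
C is below B, so f_C = 240.2 − 3 = 237.2 Hz.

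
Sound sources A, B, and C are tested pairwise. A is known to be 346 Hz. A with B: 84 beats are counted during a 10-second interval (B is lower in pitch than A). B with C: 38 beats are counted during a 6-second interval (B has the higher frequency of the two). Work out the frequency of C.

331.2667 Hz

A–B: Beat frequency = 84/10 = 8.4 Hz.
B is below A, so f_B = 346 − 8.4 = 337.6 Hz.
B–C: Beat frequency = 38/6 = 6.3333 Hz.
C is below B, so f_C = 337.6 − 6.3333 = 331.2667 Hz.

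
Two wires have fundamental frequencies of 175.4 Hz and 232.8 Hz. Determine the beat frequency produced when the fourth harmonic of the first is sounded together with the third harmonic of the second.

3.2 Hz

Fourth harmonic of the first: 4·175.4 = 701.6 Hz.
Third harmonic of the second: 3·232.8 = 698.4 Hz.
f_beat = |701.6 − 698.4| = 3.2 Hz.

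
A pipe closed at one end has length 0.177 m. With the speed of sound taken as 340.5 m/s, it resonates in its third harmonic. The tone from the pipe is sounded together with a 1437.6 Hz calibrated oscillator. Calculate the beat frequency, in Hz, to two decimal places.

5.20 Hz

Closed pipe (odd harmonics): f_n = n·v/(4L) = 3·340.5/(4·0.177) = 1442.7966 Hz.
f_beat = |1442.7966 − 1437.6| = 5.20 Hz.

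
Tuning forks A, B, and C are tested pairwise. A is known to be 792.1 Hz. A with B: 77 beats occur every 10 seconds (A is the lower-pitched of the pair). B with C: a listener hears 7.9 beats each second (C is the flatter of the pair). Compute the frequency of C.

A–B: Beat frequency = 77/10 = 7.7 Hz.
B is above A, so f_B = 792.1 + 7.7 = 799.8 Hz.
C is below B, so f_C = 799.8 − 7.9 = 791.9 Hz.

791.9 Hz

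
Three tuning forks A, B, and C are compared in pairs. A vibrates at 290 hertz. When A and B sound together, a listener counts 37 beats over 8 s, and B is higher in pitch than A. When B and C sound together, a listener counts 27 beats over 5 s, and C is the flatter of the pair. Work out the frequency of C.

A–B: Beat frequency = 37/8 = 4.625 Hz.
B is above A, so f_B = 290 + 4.625 = 294.625 Hz.
B–C: Beat frequency = 27/5 = 5.4 Hz.
C is below B, so f_C = 294.625 − 5.4 = 289.225 Hz.

289.225 Hz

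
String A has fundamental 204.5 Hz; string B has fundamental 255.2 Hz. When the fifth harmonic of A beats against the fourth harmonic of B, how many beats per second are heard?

Fifth harmonic of the first: 5·204.5 = 1022.5 Hz.
Fourth harmonic of the second: 4·255.2 = 1020.8 Hz.
f_beat = |1022.5 − 1020.8| = 1.7 Hz.

1.7 Hz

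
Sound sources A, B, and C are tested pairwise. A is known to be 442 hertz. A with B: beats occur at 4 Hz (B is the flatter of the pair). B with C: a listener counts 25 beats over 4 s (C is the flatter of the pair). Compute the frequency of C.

431.75 Hz

B is below A, so f_B = 442 − 4 = 438 Hz.
B–C: Beat frequency = 25/4 = 6.25 Hz.
C is below B, so f_C = 438 − 6.25 = 431.75 Hz.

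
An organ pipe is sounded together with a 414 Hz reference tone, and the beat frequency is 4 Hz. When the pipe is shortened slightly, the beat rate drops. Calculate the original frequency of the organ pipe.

410 Hz

|f − 414| = 4, so the organ pipe was at either 410 Hz or 418 Hz.
A shorter pipe has a higher fundamental; the adjustment raises the organ pipe's frequency.
The beat rate fell, so the adjustment moved the organ pipe toward 414 Hz — it must have started below the reference.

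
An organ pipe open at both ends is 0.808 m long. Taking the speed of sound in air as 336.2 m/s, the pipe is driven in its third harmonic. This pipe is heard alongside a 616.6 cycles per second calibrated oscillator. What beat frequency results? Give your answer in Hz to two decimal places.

Open pipe: f_n = n·v/(2L) = 3·336.2/(2·0.808) = 624.1337 Hz.
f_beat = |624.1337 − 616.6| = 7.53 Hz.

7.53 Hz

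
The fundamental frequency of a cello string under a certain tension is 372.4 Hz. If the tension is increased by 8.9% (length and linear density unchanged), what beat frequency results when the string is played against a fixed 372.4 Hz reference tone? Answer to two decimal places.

For a string, f ∝ √T, so the new frequency is 372.4·√1.089 = 388.6186 Hz.
f_beat = |388.6186 − 372.4| = 16.22 Hz.

16.22 Hz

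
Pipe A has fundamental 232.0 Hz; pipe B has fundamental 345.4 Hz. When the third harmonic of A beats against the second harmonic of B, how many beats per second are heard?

5.2 Hz

Third harmonic of the first: 3·232.0 = 696.0 Hz.
Second harmonic of the second: 2·345.4 = 690.8 Hz.
f_beat = |696.0 − 690.8| = 5.2 Hz.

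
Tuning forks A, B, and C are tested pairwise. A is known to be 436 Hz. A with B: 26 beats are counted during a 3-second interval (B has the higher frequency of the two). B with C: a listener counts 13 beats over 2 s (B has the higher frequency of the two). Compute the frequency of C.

438.1667 Hz

A–B: Beat frequency = 26/3 = 8.6667 Hz.
B is above A, so f_B = 436 + 8.6667 = 444.6667 Hz.
B–C: Beat frequency = 13/2 = 6.5 Hz.
C is below B, so f_C = 444.6667 − 6.5 = 438.1667 Hz.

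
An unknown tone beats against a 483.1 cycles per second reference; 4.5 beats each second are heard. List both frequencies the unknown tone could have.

|f − 483.1| = 4.5, so f = 483.1 ± 4.5.

478.6 Hz or 487.6 Hz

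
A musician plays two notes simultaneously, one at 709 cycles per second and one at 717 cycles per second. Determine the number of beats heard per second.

8 Hz

f_beat = |f₁ − f₂|.
|709 − 717| = 8 Hz.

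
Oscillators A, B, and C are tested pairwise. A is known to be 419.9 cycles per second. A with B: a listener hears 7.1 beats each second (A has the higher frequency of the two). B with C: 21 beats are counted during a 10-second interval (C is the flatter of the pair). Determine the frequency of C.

410.7 Hz

B is below A, so f_B = 419.9 − 7.1 = 412.8 Hz.
B–C: Beat frequency = 21/10 = 2.1 Hz.
C is below B, so f_C = 412.8 − 2.1 = 410.7 Hz.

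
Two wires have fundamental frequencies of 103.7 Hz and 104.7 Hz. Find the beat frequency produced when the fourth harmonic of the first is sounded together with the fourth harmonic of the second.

4.0 Hz

Fourth harmonic of the first: 4·103.7 = 414.8 Hz.
Fourth harmonic of the second: 4·104.7 = 418.8 Hz.
f_beat = |414.8 − 418.8| = 4.0 Hz.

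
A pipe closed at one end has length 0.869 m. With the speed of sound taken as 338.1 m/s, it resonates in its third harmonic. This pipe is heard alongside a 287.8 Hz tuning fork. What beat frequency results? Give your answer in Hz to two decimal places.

4.00 Hz

Closed pipe (odd harmonics): f_n = n·v/(4L) = 3·338.1/(4·0.869) = 291.8009 Hz.
f_beat = |291.8009 − 287.8| = 4.00 Hz.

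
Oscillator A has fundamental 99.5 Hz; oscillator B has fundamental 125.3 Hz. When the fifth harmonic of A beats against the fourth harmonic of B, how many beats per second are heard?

Fifth harmonic of the first: 5·99.5 = 497.5 Hz.
Fourth harmonic of the second: 4·125.3 = 501.2 Hz.
f_beat = |497.5 − 501.2| = 3.7 Hz.

3.7 Hz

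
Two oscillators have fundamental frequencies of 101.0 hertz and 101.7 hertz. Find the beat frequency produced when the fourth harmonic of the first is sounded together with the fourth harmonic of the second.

Fourth harmonic of the first: 4·101.0 = 404.0 Hz.
Fourth harmonic of the second: 4·101.7 = 406.8 Hz.
f_beat = |404.0 − 406.8| = 2.8 Hz.

2.8 Hz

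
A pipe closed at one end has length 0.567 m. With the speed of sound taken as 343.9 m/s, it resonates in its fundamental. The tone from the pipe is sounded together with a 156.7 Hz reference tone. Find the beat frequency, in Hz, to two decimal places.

5.07 Hz

Closed pipe (odd harmonics): f_n = n·v/(4L) = 1·343.9/(4·0.567) = 151.6314 Hz.
f_beat = |151.6314 − 156.7| = 5.07 Hz.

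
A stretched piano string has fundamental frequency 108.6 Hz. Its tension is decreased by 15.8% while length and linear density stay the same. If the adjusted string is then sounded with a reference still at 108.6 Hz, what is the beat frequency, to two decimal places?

8.95 Hz

For a string, f ∝ √T, so the new frequency is 108.6·√0.842 = 99.6520 Hz.
f_beat = |99.6520 − 108.6| = 8.95 Hz.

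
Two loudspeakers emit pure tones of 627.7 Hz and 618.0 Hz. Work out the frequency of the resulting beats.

9.7 Hz

f_beat = |f₁ − f₂|.
|627.7 − 618.0| = 9.7 Hz.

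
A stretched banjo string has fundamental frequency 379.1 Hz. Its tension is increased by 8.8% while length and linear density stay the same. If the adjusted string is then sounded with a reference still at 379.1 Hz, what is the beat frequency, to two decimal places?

16.33 Hz

For a string, f ∝ √T, so the new frequency is 379.1·√1.088 = 395.4287 Hz.
f_beat = |395.4287 − 379.1| = 16.33 Hz.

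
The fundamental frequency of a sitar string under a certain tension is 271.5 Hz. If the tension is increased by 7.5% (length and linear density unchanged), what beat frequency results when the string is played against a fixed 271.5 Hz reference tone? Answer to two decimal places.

For a string, f ∝ √T, so the new frequency is 271.5·√1.075 = 281.4972 Hz.
f_beat = |281.4972 − 271.5| = 10.00 Hz.

10.00 Hz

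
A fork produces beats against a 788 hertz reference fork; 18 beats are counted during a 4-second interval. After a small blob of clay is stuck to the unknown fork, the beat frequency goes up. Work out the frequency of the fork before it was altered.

Beat frequency = 18/4 = 4.5 Hz.
|f − 788| = 4.5, so the fork was at either 783.5 Hz or 792.5 Hz.
Adding mass to a fork lowers its frequency; the adjustment lowers the fork's frequency.
The beat rate rose, so the adjustment moved the fork further from 788 Hz — it was already below the reference.

783.5 Hz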